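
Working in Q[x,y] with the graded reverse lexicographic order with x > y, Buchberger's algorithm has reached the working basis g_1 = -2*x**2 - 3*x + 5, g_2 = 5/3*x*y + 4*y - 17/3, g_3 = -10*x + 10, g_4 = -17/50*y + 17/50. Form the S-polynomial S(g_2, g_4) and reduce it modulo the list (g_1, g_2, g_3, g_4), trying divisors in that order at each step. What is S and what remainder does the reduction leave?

S(g_2, g_4) = x + 12/5*y - 17/5; remainder on division = 0.

lcm(LM(g_2), LM(g_4)) = x*y.
S = (lcm/LT(g_2))·g_2 − (lcm/LT(g_4))·g_4 = x + 12/5*y - 17/5.
Reduce S modulo (g_1, g_2, g_3, g_4) in that order:
  leading term x: subtract (-1/10)·g_3 from x + 12/5*y - 17/5 → 12/5*y - 12/5
  leading term y: subtract (-120/17)·g_4 from 12/5*y - 12/5 → 0
The remainder is 0, so this S-polynomial contributes no new basis element.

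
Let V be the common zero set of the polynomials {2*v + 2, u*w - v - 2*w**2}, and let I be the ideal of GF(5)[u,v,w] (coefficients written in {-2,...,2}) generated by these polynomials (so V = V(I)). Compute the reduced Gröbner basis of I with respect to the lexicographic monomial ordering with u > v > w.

f_1 = 2*v + 2, LT = v.
f_2 = u*w - v - 2*w**2, LT = u*w.

S(f_1,f_2): leading monomials are coprime, so the S-polynomial reduces to 0 (Buchberger's first criterion).
Every S-polynomial of the final basis reduces to 0, so we have a Gröbner basis.

G = {u*w - 2*w**2 + 1, v + 1}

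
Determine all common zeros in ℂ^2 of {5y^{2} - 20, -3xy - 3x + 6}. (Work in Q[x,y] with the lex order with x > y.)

Compute a lex Gröbner basis by Buchberger's algorithm.
f_1 = 5y^{2} - 20, LT = y^{2}.
f_2 = -3xy - 3x + 6, LT = xy.

S(f_1,f_2): lcm = xy^{2}. S = -xy - 4x + 2y.
  reduce S modulo (f_1, f_2):
  remainder -3x + 2y - 2 ≠ 0; add h_3 = -3x + 2y - 2 to the basis.

The other S-polynomials (S(f_1,h_3), S(f_2,h_3)) all reduce to 0 modulo the current basis, so we have a Gröbner basis.
Inter-reduce: drop elements whose leading term is divisible by another's, tail-reduce, and make monic.
Reduced Gröbner basis: {x - \tfrac{2}{3}y + \tfrac{2}{3}, y^{2} - 4}.

Since the basis is lex-ordered, y^{2} - 4 is univariate in y. Its roots are {-2, 2}. Back-substituting each root into the other basis elements fixes the other coordinates.
  y = -2: the earlier basis element becomes x + 2 = 0, giving x = -2 — point (-2, -2).
  y = 2: the earlier basis element becomes x - \tfrac{2}{3} = 0, giving x = 2/3 — point (2/3, 2).

{(-2, -2), (2/3, 2)}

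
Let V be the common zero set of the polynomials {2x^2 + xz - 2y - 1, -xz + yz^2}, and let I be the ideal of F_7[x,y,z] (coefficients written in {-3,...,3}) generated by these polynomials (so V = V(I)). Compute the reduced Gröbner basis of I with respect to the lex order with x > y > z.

G = {x^2 - 3yz^2 - y + 3, xz - yz^2, y^2z^3 - 3yz^3 - yz + 3z}

This is the nonlinear analogue of row-reducing a linear system.

f_1 = 2x^2 + xz - 2y - 1, LT = x^2.
f_2 = -xz + yz^2, LT = xz.

S(f_1,f_2): lcm = x^2z. S = xyz^2 - 3xz^2 - yz + 3z.
  reduce S modulo (f_1, f_2):
  remainder y^2z^3 - 3yz^3 - yz + 3z ≠ 0; add g_3 = y^2z^3 - 3yz^3 - yz + 3z to the basis.

The other S-polynomials (S(f_1,g_3), S(f_2,g_3)) all reduce to 0 modulo the current basis, so we have a Gröbner basis.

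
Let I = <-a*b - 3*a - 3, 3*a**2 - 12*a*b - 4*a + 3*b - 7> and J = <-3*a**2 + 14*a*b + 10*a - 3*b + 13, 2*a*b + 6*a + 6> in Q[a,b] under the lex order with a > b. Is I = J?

Two ideals are equal iff their reduced Gröbner bases coincide (the reduced basis is unique for a fixed ordering).
Buchberger on the first generating set:
f_1 = -a*b - 3*a - 3, LT = a*b.
f_2 = 3*a**2 - 12*a*b - 4*a + 3*b - 7, LT = a**2.

S(f_1,f_2): lcm = a**2*b. S = 3*a**2 + 4*a*b**2 + 4/3*a*b + 3*a - b**2 + 7/3*b.
  leading term a**2: subtract (1)·f_2 from 3*a**2 + 4*a*b**2 + 4/3*a*b + 3*a - b**2 + 7/3*b → 4*a*b**2 + 40/3*a*b + 7*a - b**2 - 2/3*b + 7
  leading term a*b**2: subtract (-4*b)·f_1 from 4*a*b**2 + 40/3*a*b + 7*a - b**2 - 2/3*b + 7 → 4/3*a*b + 7*a - b**2 - 38/3*b + 7
  leading term a*b: subtract (-4/3)·f_1 from 4/3*a*b + 7*a - b**2 - 38/3*b + 7 → 3*a - b**2 - 38/3*b + 3
  leading term a: no divisor's leading term divides it; move 3*a to the remainder.
  leading term b**2: no divisor's leading term divides it; move -b**2 to the remainder.
  leading term b: no divisor's leading term divides it; move -38/3*b to the remainder.
  leading term 1: no divisor's leading term divides it; move 3 to the remainder.
  remainder 3*a - b**2 - 38/3*b + 3 ≠ 0; add g_3 = 3*a - b**2 - 38/3*b + 3 to the basis.

S(f_1,g_3): lcm = a*b. S = 3*a + 1/3*b**3 + 38/9*b**2 - b + 3.
  leading term a: subtract (1)·g_3 from 3*a + 1/3*b**3 + 38/9*b**2 - b + 3 → 1/3*b**3 + 47/9*b**2 + 35/3*b
  leading term b**3: no divisor's leading term divides it; move 1/3*b**3 to the remainder.
  leading term b**2: no divisor's leading term divides it; move 47/9*b**2 to the remainder.
  leading term b: no divisor's leading term divides it; move 35/3*b to the remainder.
  remainder 1/3*b**3 + 47/9*b**2 + 35/3*b ≠ 0; add g_4 = 1/3*b**3 + 47/9*b**2 + 35/3*b to the basis.

S(f_2,g_3): lcm = a**2. S = 1/3*a*b**2 + 2/9*a*b - 7/3*a + b - 7/3.
  leading term a*b**2: subtract (-1/3*b)·f_1 from 1/3*a*b**2 + 2/9*a*b - 7/3*a + b - 7/3 → -7/9*a*b - 7/3*a - 7/3
  leading term a*b: subtract (7/9)·f_1 from -7/9*a*b - 7/3*a - 7/3 → 0
  remainder 0.

S(f_1,g_4): lcm = a*b**3. S = -38/3*a*b**2 - 35*a*b + 3*b**2.
  leading term a*b**2: subtract (38/3*b)·f_1 from -38/3*a*b**2 - 35*a*b + 3*b**2 → 3*a*b + 3*b**2 + 38*b
  leading term a*b: subtract (-3)·f_1 from 3*a*b + 3*b**2 + 38*b → -9*a + 3*b**2 + 38*b - 9
  leading term a: subtract (-3)·g_3 from -9*a + 3*b**2 + 38*b - 9 → 0
  remainder 0.

S(f_2,g_4): leading monomials are coprime, so the S-polynomial reduces to 0 (Buchberger's first criterion).
S(g_3,g_4): leading monomials are coprime, so the S-polynomial reduces to 0 (Buchberger's first criterion).
Every S-polynomial of the final basis reduces to 0, so we have a Gröbner basis.
Inter-reduce: drop elements whose leading term is divisible by another's, tail-reduce, and make monic.
Reduced Gröbner basis: {a - 1/3*b**2 - 38/9*b + 1, b**3 + 47/3*b**2 + 35*b}.

Buchberger on the second generating set:
h_1 = -3*a**2 + 14*a*b + 10*a - 3*b + 13, LT = a**2.
h_2 = 2*a*b + 6*a + 6, LT = a*b.

S(h_1,h_2): lcm = a**2*b. S = -3*a**2 - 14/3*a*b**2 - 10/3*a*b - 3*a + b**2 - 13/3*b.
  leading term a**2: subtract (1)·h_1 from -3*a**2 - 14/3*a*b**2 - 10/3*a*b - 3*a + b**2 - 13/3*b → -14/3*a*b**2 - 52/3*a*b - 13*a + b**2 - 4/3*b - 13
  leading term a*b**2: subtract (-7/3*b)·h_2 from -14/3*a*b**2 - 52/3*a*b - 13*a + b**2 - 4/3*b - 13 → -10/3*a*b - 13*a + b**2 + 38/3*b - 13
  leading term a*b: subtract (-5/3)·h_2 from -10/3*a*b - 13*a + b**2 + 38/3*b - 13 → -3*a + b**2 + 38/3*b - 3
  leading term a: no divisor's leading term divides it; move -3*a to the remainder.
  leading term b**2: no divisor's leading term divides it; move b**2 to the remainder.
  leading term b: no divisor's leading term divides it; move 38/3*b to the remainder.
  leading term 1: no divisor's leading term divides it; move -3 to the remainder.
  remainder -3*a + b**2 + 38/3*b - 3 ≠ 0; add k_3 = -3*a + b**2 + 38/3*b - 3 to the basis.

S(h_1,k_3): lcm = a**2. S = 1/3*a*b**2 - 4/9*a*b - 13/3*a + b - 13/3.
  leading term a*b**2: subtract (1/6*b)·h_2 from 1/3*a*b**2 - 4/9*a*b - 13/3*a + b - 13/3 → -13/9*a*b - 13/3*a - 13/3
  leading term a*b: subtract (-13/18)·h_2 from -13/9*a*b - 13/3*a - 13/3 → 0
  remainder 0.

S(h_2,k_3): lcm = a*b. S = 3*a + 1/3*b**3 + 38/9*b**2 - b + 3.
  leading term a: subtract (-1)·k_3 from 3*a + 1/3*b**3 + 38/9*b**2 - b + 3 → 1/3*b**3 + 47/9*b**2 + 35/3*b
  leading term b**3: no divisor's leading term divides it; move 1/3*b**3 to the remainder.
  leading term b**2: no divisor's leading term divides it; move 47/9*b**2 to the remainder.
  leading term b: no divisor's leading term divides it; move 35/3*b to the remainder.
  remainder 1/3*b**3 + 47/9*b**2 + 35/3*b ≠ 0; add k_4 = 1/3*b**3 + 47/9*b**2 + 35/3*b to the basis.

S(h_1,k_4): leading monomials are coprime, so the S-polynomial reduces to 0 (Buchberger's first criterion).
S(h_2,k_4): lcm = a*b**3. S = -38/3*a*b**2 - 35*a*b + 3*b**2.
  leading term a*b**2: subtract (-19/3*b)·h_2 from -38/3*a*b**2 - 35*a*b + 3*b**2 → 3*a*b + 3*b**2 + 38*b
  leading term a*b: subtract (3/2)·h_2 from 3*a*b + 3*b**2 + 38*b → -9*a + 3*b**2 + 38*b - 9
  leading term a: subtract (3)·k_3 from -9*a + 3*b**2 + 38*b - 9 → 0
  remainder 0.

S(k_3,k_4): leading monomials are coprime, so the S-polynomial reduces to 0 (Buchberger's first criterion).
Every S-polynomial of the final basis reduces to 0, so we have a Gröbner basis.
Inter-reduce: drop elements whose leading term is divisible by another's, tail-reduce, and make monic.
Reduced Gröbner basis: {a - 1/3*b**2 - 38/9*b + 1, b**3 + 47/3*b**2 + 35*b}.

The two bases agree; hence the ideals are identical.

Yes, the ideals are equal.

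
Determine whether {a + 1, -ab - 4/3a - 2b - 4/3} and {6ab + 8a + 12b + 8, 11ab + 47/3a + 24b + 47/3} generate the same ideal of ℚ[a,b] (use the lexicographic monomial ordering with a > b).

No, the ideals differ.

Equality of ideals is decidable: compute both reduced Gröbner bases (unique for the ordering) and check whether they agree.
Buchberger on the first generating set:
f_1 = a + 1, LT = a.
f_2 = -ab - 4/3a - 2b - 4/3, LT = ab.

S(f_1,f_2): lcm = ab. S = -4/3a - b - 4/3.
  leading term a: subtract (-4/3)·f_1 from -4/3a - b - 4/3 → -b
  leading term b: no divisor's leading term divides it; move -b to the remainder.
  remainder -b ≠ 0; add g_3 = -b to the basis.

The other S-polynomials (S(f_1,g_3), S(f_2,g_3)) all reduce to 0 modulo the current basis, so we have a Gröbner basis.
Inter-reduce: drop elements whose leading term is divisible by another's, tail-reduce, and make monic.
Reduced Gröbner basis: {a + 1, b}.

Buchberger on the second generating set:
h_1 = 6ab + 8a + 12b + 8, LT = ab.
h_2 = 11ab + 47/3a + 24b + 47/3, LT = ab.

S(h_1,h_2): lcm = ab. S = -1/11a - 2/11b - 1/11.
  leading term a: no divisor's leading term divides it; move -1/11a to the remainder.
  leading term b: no divisor's leading term divides it; move -2/11b to the remainder.
  leading term 1: no divisor's leading term divides it; move -1/11 to the remainder.
  remainder -1/11a - 2/11b - 1/11 ≠ 0; add k_3 = -1/11a - 2/11b - 1/11 to the basis.

S(h_1,k_3): lcm = ab. S = 4/3a - 2b² + b + 4/3.
  leading term a: subtract (-44/3)·k_3 from 4/3a - 2b² + b + 4/3 → -2b² - 5/3b
  leading term b²: no divisor's leading term divides it; move -2b² to the remainder.
  leading term b: no divisor's leading term divides it; move -5/3b to the remainder.
  remainder -2b² - 5/3b ≠ 0; add k_4 = -2b² - 5/3b to the basis.

The other S-polynomials (S(h_2,k_3), S(h_1,k_4), S(h_2,k_4), S(k_3,k_4)) all reduce to 0 modulo the current basis, so we have a Gröbner basis.
Inter-reduce: drop elements whose leading term is divisible by another's, tail-reduce, and make monic.
Reduced Gröbner basis: {a + 2b + 1, b² + ⅚b}.

These differ, so the ideals are not equal.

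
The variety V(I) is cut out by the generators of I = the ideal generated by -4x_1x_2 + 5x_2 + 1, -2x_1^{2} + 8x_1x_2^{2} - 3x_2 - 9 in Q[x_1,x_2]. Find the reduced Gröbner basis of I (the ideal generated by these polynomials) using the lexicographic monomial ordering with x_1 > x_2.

G = {x_1 - 20x_2^{3} + 2x_2^{2} + \tfrac{97}{4}x_2 + \tfrac{5}{4}, x_2^{4} - \tfrac{1}{10}x_2^{3} - \tfrac{97}{80}x_2^{2} - \tfrac{1}{8}x_2 - \tfrac{1}{80}}

f_1 = -4x_1x_2 + 5x_2 + 1, LT = x_1x_2.
f_2 = -2x_1^{2} + 8x_1x_2^{2} - 3x_2 - 9, LT = x_1^{2}.

S(f_1,f_2): lcm = x_1^{2}x_2. S = 4x_1x_2^{3} - \tfrac{5}{4}x_1x_2 - \tfrac{1}{4}x_1 - \tfrac{3}{2}x_2^{2} - \tfrac{9}{2}x_2.
  leading term x_1x_2^{3}: subtract (-x_2^{2})·f_1 from 4x_1x_2^{3} - \tfrac{5}{4}x_1x_2 - \tfrac{1}{4}x_1 - \tfrac{3}{2}x_2^{2} - \tfrac{9}{2}x_2 → -\tfrac{5}{4}x_1x_2 - \tfrac{1}{4}x_1 + 5x_2^{3} - \tfrac{1}{2}x_2^{2} - \tfrac{9}{2}x_2
  leading term x_1x_2: subtract (\tfrac{5}{16})·f_1 from -\tfrac{5}{4}x_1x_2 - \tfrac{1}{4}x_1 + 5x_2^{3} - \tfrac{1}{2}x_2^{2} - \tfrac{9}{2}x_2 → -\tfrac{1}{4}x_1 + 5x_2^{3} - \tfrac{1}{2}x_2^{2} - \tfrac{97}{16}x_2 - \tfrac{5}{16}
  leading term x_1: no divisor's leading term divides it; move -\tfrac{1}{4}x_1 to the remainder.
  leading term x_2^{3}: no divisor's leading term divides it; move 5x_2^{3} to the remainder.
  leading term x_2^{2}: no divisor's leading term divides it; move -\tfrac{1}{2}x_2^{2} to the remainder.
  leading term x_2: no divisor's leading term divides it; move -\tfrac{97}{16}x_2 to the remainder.
  leading term 1: no divisor's leading term divides it; move -\tfrac{5}{16} to the remainder.
  remainder -\tfrac{1}{4}x_1 + 5x_2^{3} - \tfrac{1}{2}x_2^{2} - \tfrac{97}{16}x_2 - \tfrac{5}{16} ≠ 0; add g_3 = -\tfrac{1}{4}x_1 + 5x_2^{3} - \tfrac{1}{2}x_2^{2} - \tfrac{97}{16}x_2 - \tfrac{5}{16} to the basis.

S(f_1,g_3): lcm = x_1x_2. S = 20x_2^{4} - 2x_2^{3} - \tfrac{97}{4}x_2^{2} - \tfrac{5}{2}x_2 - \tfrac{1}{4}.
  leading term x_2^{4}: no divisor's leading term divides it; move 20x_2^{4} to the remainder.
  leading term x_2^{3}: no divisor's leading term divides it; move -2x_2^{3} to the remainder.
  leading term x_2^{2}: no divisor's leading term divides it; move -\tfrac{97}{4}x_2^{2} to the remainder.
  leading term x_2: no divisor's leading term divides it; move -\tfrac{5}{2}x_2 to the remainder.
  leading term 1: no divisor's leading term divides it; move -\tfrac{1}{4} to the remainder.
  remainder 20x_2^{4} - 2x_2^{3} - \tfrac{97}{4}x_2^{2} - \tfrac{5}{2}x_2 - \tfrac{1}{4} ≠ 0; add g_4 = 20x_2^{4} - 2x_2^{3} - \tfrac{97}{4}x_2^{2} - \tfrac{5}{2}x_2 - \tfrac{1}{4} to the basis.

The other S-polynomials (S(f_2,g_3), S(f_1,g_4), S(f_2,g_4), S(g_3,g_4)) all reduce to 0 modulo the current basis, so we have a Gröbner basis.
Inter-reduce: drop elements whose leading term is divisible by another's, tail-reduce, and make monic.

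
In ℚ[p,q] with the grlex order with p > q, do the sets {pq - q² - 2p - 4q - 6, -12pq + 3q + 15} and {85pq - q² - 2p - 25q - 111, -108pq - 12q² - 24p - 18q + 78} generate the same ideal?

Yes, the ideals are equal.

Equality of ideals is decidable: compute both reduced Gröbner bases (unique for the ordering) and check whether they agree.
Buchberger on the first generating set:
f_1 = pq - q² - 2p - 4q - 6, LT = pq.
f_2 = -12pq + 3q + 15, LT = pq.

S(f_1,f_2): lcm = pq. S = -q² - 2p - 15/4q - 19/4.
  leading term q²: no divisor's leading term divides it; move -q² to the remainder.
  leading term p: no divisor's leading term divides it; move -2p to the remainder.
  leading term q: no divisor's leading term divides it; move -15/4q to the remainder.
  leading term 1: no divisor's leading term divides it; move -19/4 to the remainder.
  remainder -q² - 2p - 15/4q - 19/4 ≠ 0; add g_3 = -q² - 2p - 15/4q - 19/4 to the basis.

S(f_1,g_3): lcm = pq². S = -q³ - 2p² - 23/4pq - 4q² - 19/4p - 6q.
  leading term q³: subtract (q)·g_3 from -q³ - 2p² - 23/4pq - 4q² - 19/4p - 6q → -2p² - 15/4pq - ¼q² - 19/4p - 5/4q
  leading term p²: no divisor's leading term divides it; move -2p² to the remainder.
  leading term pq: subtract (-15/4)·f_1 from -15/4pq - ¼q² - 19/4p - 5/4q → -4q² - 49/4p - 65/4q - 45/2
  leading term q²: subtract (4)·g_3 from -4q² - 49/4p - 65/4q - 45/2 → -17/4p - 5/4q - 7/2
  leading term p: no divisor's leading term divides it; move -17/4p to the remainder.
  leading term q: no divisor's leading term divides it; move -5/4q to the remainder.
  leading term 1: no divisor's leading term divides it; move -7/2 to the remainder.
  remainder -2p² - 17/4p - 5/4q - 7/2 ≠ 0; add g_4 = -2p² - 17/4p - 5/4q - 7/2 to the basis.

The other S-polynomials (S(f_2,g_3), S(f_1,g_4), S(f_2,g_4), S(g_3,g_4)) all reduce to 0 modulo the current basis, so we have a Gröbner basis.
Inter-reduce: drop elements whose leading term is divisible by another's, tail-reduce, and make monic.
Reduced Gröbner basis: {p² + 17/8p + ⅝q + 7/4, pq - ¼q - 5/4, q² + 2p + 15/4q + 19/4}.

Buchberger on the second generating set:
h_1 = 85pq - q² - 2p - 25q - 111, LT = pq.
h_2 = -108pq - 12q² - 24p - 18q + 78, LT = pq.

S(h_1,h_2): lcm = pq. S = -94/765q² - 188/765p - 47/102q - 893/1530.
  leading term q²: no divisor's leading term divides it; move -94/765q² to the remainder.
  leading term p: no divisor's leading term divides it; move -188/765p to the remainder.
  leading term q: no divisor's leading term divides it; move -47/102q to the remainder.
  leading term 1: no divisor's leading term divides it; move -893/1530 to the remainder.
  remainder -94/765q² - 188/765p - 47/102q - 893/1530 ≠ 0; add k_3 = -94/765q² - 188/765p - 47/102q - 893/1530 to the basis.

S(h_1,k_3): lcm = pq². S = -1/85q³ - 2p² - 1283/340pq - 5/17q² - 19/4p - 111/85q.
  leading term q³: subtract (9/94q)·k_3 from -1/85q³ - 2p² - 1283/340pq - 5/17q² - 19/4p - 111/85q → -2p² - 15/4pq - ¼q² - 19/4p - 5/4q
  leading term p²: no divisor's leading term divides it; move -2p² to the remainder.
  leading term pq: subtract (-3/68)·h_1 from -15/4pq - ¼q² - 19/4p - 5/4q → -5/17q² - 329/68p - 40/17q - 333/68
  leading term q²: subtract (225/94)·k_3 from -5/17q² - 329/68p - 40/17q - 333/68 → -17/4p - 5/4q - 7/2
  leading term p: no divisor's leading term divides it; move -17/4p to the remainder.
  leading term q: no divisor's leading term divides it; move -5/4q to the remainder.
  leading term 1: no divisor's leading term divides it; move -7/2 to the remainder.
  remainder -2p² - 17/4p - 5/4q - 7/2 ≠ 0; add k_4 = -2p² - 17/4p - 5/4q - 7/2 to the basis.

The other S-polynomials (S(h_2,k_3), S(h_1,k_4), S(h_2,k_4), S(k_3,k_4)) all reduce to 0 modulo the current basis, so we have a Gröbner basis.
Inter-reduce: drop elements whose leading term is divisible by another's, tail-reduce, and make monic.
Reduced Gröbner basis: {p² + 17/8p + ⅝q + 7/4, pq - ¼q - 5/4, q² + 2p + 15/4q + 19/4}.

The two bases agree; hence the ideals are identical.
The choice of monomial ordering does not affect the verdict — as long as both bases are computed under the same ordering, their equality decides ideal equality.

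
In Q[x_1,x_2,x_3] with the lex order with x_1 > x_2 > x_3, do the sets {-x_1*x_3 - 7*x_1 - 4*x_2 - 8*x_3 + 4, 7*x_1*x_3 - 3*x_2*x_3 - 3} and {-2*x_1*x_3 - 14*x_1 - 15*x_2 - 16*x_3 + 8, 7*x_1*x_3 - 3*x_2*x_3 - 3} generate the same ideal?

For a fixed monomial order, each ideal has a unique reduced Gröbner basis; comparing bases decides equality.
Buchberger on the first generating set:
f_1 = -x_1*x_3 - 7*x_1 - 4*x_2 - 8*x_3 + 4, LT = x_1*x_3.
f_2 = 7*x_1*x_3 - 3*x_2*x_3 - 3, LT = x_1*x_3.

S(f_1,f_2): lcm = x_1*x_3. S = 7*x_1 + 3/7*x_2*x_3 + 4*x_2 + 8*x_3 - 25/7.
  leading term x_1: no divisor's leading term divides it; move 7*x_1 to the remainder.
  leading term x_2*x_3: no divisor's leading term divides it; move 3/7*x_2*x_3 to the remainder.
  leading term x_2: no divisor's leading term divides it; move 4*x_2 to the remainder.
  leading term x_3: no divisor's leading term divides it; move 8*x_3 to the remainder.
  leading term 1: no divisor's leading term divides it; move -25/7 to the remainder.
  remainder 7*x_1 + 3/7*x_2*x_3 + 4*x_2 + 8*x_3 - 25/7 ≠ 0; add g_3 = 7*x_1 + 3/7*x_2*x_3 + 4*x_2 + 8*x_3 - 25/7 to the basis.

S(f_1,g_3): lcm = x_1*x_3. S = 7*x_1 - 3/49*x_2*x_3**2 - 4/7*x_2*x_3 + 4*x_2 - 8/7*x_3**2 + 417/49*x_3 - 4.
  leading term x_1: subtract (1)·g_3 from 7*x_1 - 3/49*x_2*x_3**2 - 4/7*x_2*x_3 + 4*x_2 - 8/7*x_3**2 + 417/49*x_3 - 4 → -3/49*x_2*x_3**2 - x_2*x_3 - 8/7*x_3**2 + 25/49*x_3 - 3/7
  leading term x_2*x_3**2: no divisor's leading term divides it; move -3/49*x_2*x_3**2 to the remainder.
  leading term x_2*x_3: no divisor's leading term divides it; move -x_2*x_3 to the remainder.
  leading term x_3**2: no divisor's leading term divides it; move -8/7*x_3**2 to the remainder.
  leading term x_3: no divisor's leading term divides it; move 25/49*x_3 to the remainder.
  leading term 1: no divisor's leading term divides it; move -3/7 to the remainder.
  remainder -3/49*x_2*x_3**2 - x_2*x_3 - 8/7*x_3**2 + 25/49*x_3 - 3/7 ≠ 0; add g_4 = -3/49*x_2*x_3**2 - x_2*x_3 - 8/7*x_3**2 + 25/49*x_3 - 3/7 to the basis.

The other S-polynomials (S(f_2,g_3), S(f_1,g_4), S(f_2,g_4), S(g_3,g_4)) all reduce to 0 modulo the current basis, so we have a Gröbner basis.
Inter-reduce: drop elements whose leading term is divisible by another's, tail-reduce, and make monic.
Reduced Gröbner basis: {x_1 + 3/49*x_2*x_3 + 4/7*x_2 + 8/7*x_3 - 25/49, x_2*x_3**2 + 49/3*x_2*x_3 + 56/3*x_3**2 - 25/3*x_3 + 7}.

Buchberger on the second generating set:
h_1 = -2*x_1*x_3 - 14*x_1 - 15*x_2 - 16*x_3 + 8, LT = x_1*x_3.
h_2 = 7*x_1*x_3 - 3*x_2*x_3 - 3, LT = x_1*x_3.

S(h_1,h_2): lcm = x_1*x_3. S = 7*x_1 + 3/7*x_2*x_3 + 15/2*x_2 + 8*x_3 - 25/7.
  leading term x_1: no divisor's leading term divides it; move 7*x_1 to the remainder.
  leading term x_2*x_3: no divisor's leading term divides it; move 3/7*x_2*x_3 to the remainder.
  leading term x_2: no divisor's leading term divides it; move 15/2*x_2 to the remainder.
  leading term x_3: no divisor's leading term divides it; move 8*x_3 to the remainder.
  leading term 1: no divisor's leading term divides it; move -25/7 to the remainder.
  remainder 7*x_1 + 3/7*x_2*x_3 + 15/2*x_2 + 8*x_3 - 25/7 ≠ 0; add k_3 = 7*x_1 + 3/7*x_2*x_3 + 15/2*x_2 + 8*x_3 - 25/7 to the basis.

S(h_1,k_3): lcm = x_1*x_3. S = 7*x_1 - 3/49*x_2*x_3**2 - 15/14*x_2*x_3 + 15/2*x_2 - 8/7*x_3**2 + 417/49*x_3 - 4.
  leading term x_1: subtract (1)·k_3 from 7*x_1 - 3/49*x_2*x_3**2 - 15/14*x_2*x_3 + 15/2*x_2 - 8/7*x_3**2 + 417/49*x_3 - 4 → -3/49*x_2*x_3**2 - 3/2*x_2*x_3 - 8/7*x_3**2 + 25/49*x_3 - 3/7
  leading term x_2*x_3**2: no divisor's leading term divides it; move -3/49*x_2*x_3**2 to the remainder.
  leading term x_2*x_3: no divisor's leading term divides it; move -3/2*x_2*x_3 to the remainder.
  leading term x_3**2: no divisor's leading term divides it; move -8/7*x_3**2 to the remainder.
  leading term x_3: no divisor's leading term divides it; move 25/49*x_3 to the remainder.
  leading term 1: no divisor's leading term divides it; move -3/7 to the remainder.
  remainder -3/49*x_2*x_3**2 - 3/2*x_2*x_3 - 8/7*x_3**2 + 25/49*x_3 - 3/7 ≠ 0; add k_4 = -3/49*x_2*x_3**2 - 3/2*x_2*x_3 - 8/7*x_3**2 + 25/49*x_3 - 3/7 to the basis.

The other S-polynomials (S(h_2,k_3), S(h_1,k_4), S(h_2,k_4), S(k_3,k_4)) all reduce to 0 modulo the current basis, so we have a Gröbner basis.
Inter-reduce: drop elements whose leading term is divisible by another's, tail-reduce, and make monic.
Reduced Gröbner basis: {x_1 + 3/49*x_2*x_3 + 15/14*x_2 + 8/7*x_3 - 25/49, x_2*x_3**2 + 49/2*x_2*x_3 + 56/3*x_3**2 - 25/3*x_3 + 7}.

Since the reduced bases disagree, the two ideals are not the same.

No, the ideals differ.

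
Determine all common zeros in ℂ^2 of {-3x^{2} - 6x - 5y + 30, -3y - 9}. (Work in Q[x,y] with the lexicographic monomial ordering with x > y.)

Compute a lex Gröbner basis by Buchberger's algorithm.
f_1 = -3x^{2} - 6x - 5y + 30, LT = x^{2}.
f_2 = -3y - 9, LT = y.

The S-polynomials (S(f_1,f_2)) all reduce to 0 modulo the current basis, so we have a Gröbner basis.
Inter-reduce: drop elements whose leading term is divisible by another's, tail-reduce, and make monic.
Reduced Gröbner basis: {x^{2} + 2x - 15, y + 3}.

Since the basis is lex-ordered, y + 3 is univariate in y. Its roots are {-3}. Back-substituting each root into the other basis elements fixes the other coordinates.
  y = -3: the earlier basis element becomes x^{2} + 2x - 15 = 0, giving x = -5, 3 — points (-5, -3), (3, -3).
Each listed point satisfies every original equation (direct substitution).

{(-5, -3), (3, -3)}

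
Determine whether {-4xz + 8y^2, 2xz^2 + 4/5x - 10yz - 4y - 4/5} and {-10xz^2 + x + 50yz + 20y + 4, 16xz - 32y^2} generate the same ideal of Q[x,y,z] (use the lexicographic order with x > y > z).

No, the ideals differ.

Two ideals are equal iff their reduced Gröbner bases coincide (the reduced basis is unique for a fixed ordering).
Buchberger on the first generating set:
f_1 = -4xz + 8y^2, LT = xz.
f_2 = 2xz^2 + 4/5x - 10yz - 4y - 4/5, LT = xz^2.

S(f_1,f_2): lcm = xz^2. S = -2/5x - 2y^2z + 5yz + 2y + 2/5.
  reduce S modulo (f_1, f_2):
  remainder -2/5x - 2y^2z + 5yz + 2y + 2/5 ≠ 0; add g_3 = -2/5x - 2y^2z + 5yz + 2y + 2/5 to the basis.

S(f_1,g_3): lcm = xz. S = -5y^2z^2 - 2y^2 + 25/2yz^2 + 5yz + z.
  reduce S modulo (f_1, f_2, g_3):
  remainder -5y^2z^2 - 2y^2 + 25/2yz^2 + 5yz + z ≠ 0; add g_4 = -5y^2z^2 - 2y^2 + 25/2yz^2 + 5yz + z to the basis.

The other S-polynomials (S(f_2,g_3), S(f_1,g_4), S(f_2,g_4), S(g_3,g_4)) all reduce to 0 modulo the current basis, so we have a Gröbner basis.
Inter-reduce: drop elements whose leading term is divisible by another's, tail-reduce, and make monic.
Reduced Gröbner basis: {x + 5y^2z - 25/2yz - 5y - 1, y^2z^2 + 2/5y^2 - 5/2yz^2 - yz - 1/5z}.

Buchberger on the second generating set:
h_1 = -10xz^2 + x + 50yz + 20y + 4, LT = xz^2.
h_2 = 16xz - 32y^2, LT = xz.

S(h_1,h_2): lcm = xz^2. S = -1/10x + 2y^2z - 5yz - 2y - 2/5.
  reduce S modulo (h_1, h_2):
  remainder -1/10x + 2y^2z - 5yz - 2y - 2/5 ≠ 0; add k_3 = -1/10x + 2y^2z - 5yz - 2y - 2/5 to the basis.

S(h_1,k_3): lcm = xz^2. S = -1/10x + 20y^2z^3 - 50yz^3 - 20yz^2 - 5yz - 2y - 4z^2 - 2/5.
  reduce S modulo (h_1, h_2, k_3):
  remainder 20y^2z^3 - 2y^2z - 50yz^3 - 20yz^2 - 4z^2 ≠ 0; add k_4 = 20y^2z^3 - 2y^2z - 50yz^3 - 20yz^2 - 4z^2 to the basis.

S(h_2,k_3): lcm = xz. S = 20y^2z^2 - 2y^2 - 50yz^2 - 20yz - 4z.
  reduce S modulo (h_1, h_2, k_3, k_4):
  remainder 20y^2z^2 - 2y^2 - 50yz^2 - 20yz - 4z ≠ 0; add k_5 = 20y^2z^2 - 2y^2 - 50yz^2 - 20yz - 4z to the basis.

The other S-polynomials (S(h_1,k_4), S(h_2,k_4), S(k_3,k_4), S(h_1,k_5), S(h_2,k_5), S(k_3,k_5), S(k_4,k_5)) all reduce to 0 modulo the current basis, so we have a Gröbner basis.
Inter-reduce: drop elements whose leading term is divisible by another's, tail-reduce, and make monic.
Reduced Gröbner basis: {x - 20y^2z + 50yz + 20y + 4, y^2z^2 - 1/10y^2 - 5/2yz^2 - yz - 1/5z}.

These differ, so the ideals are not equal.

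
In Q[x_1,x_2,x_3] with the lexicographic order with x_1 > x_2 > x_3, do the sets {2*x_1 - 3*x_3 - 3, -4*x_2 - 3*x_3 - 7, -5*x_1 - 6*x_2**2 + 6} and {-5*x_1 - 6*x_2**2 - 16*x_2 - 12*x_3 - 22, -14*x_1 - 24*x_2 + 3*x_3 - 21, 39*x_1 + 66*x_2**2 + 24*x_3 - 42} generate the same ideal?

Yes, the ideals are equal.

Equality of ideals is decidable: compute both reduced Gröbner bases (unique for the ordering) and check whether they agree.
Buchberger on the first generating set:
f_1 = 2*x_1 - 3*x_3 - 3, LT = x_1.
f_2 = -4*x_2 - 3*x_3 - 7, LT = x_2.
f_3 = -5*x_1 - 6*x_2**2 + 6, LT = x_1.

S(f_1,f_3): lcm = x_1. S = -6/5*x_2**2 - 3/2*x_3 - 3/10.
  leading term x_2**2: subtract (3/10*x_2)·f_2 from -6/5*x_2**2 - 3/2*x_3 - 3/10 → 9/10*x_2*x_3 + 21/10*x_2 - 3/2*x_3 - 3/10
  leading term x_2*x_3: subtract (-9/40*x_3)·f_2 from 9/10*x_2*x_3 + 21/10*x_2 - 3/2*x_3 - 3/10 → 21/10*x_2 - 27/40*x_3**2 - 123/40*x_3 - 3/10
  leading term x_2: subtract (-21/40)·f_2 from 21/10*x_2 - 27/40*x_3**2 - 123/40*x_3 - 3/10 → -27/40*x_3**2 - 93/20*x_3 - 159/40
  leading term x_3**2: no divisor's leading term divides it; move -27/40*x_3**2 to the remainder.
  leading term x_3: no divisor's leading term divides it; move -93/20*x_3 to the remainder.
  leading term 1: no divisor's leading term divides it; move -159/40 to the remainder.
  remainder -27/40*x_3**2 - 93/20*x_3 - 159/40 ≠ 0; add g_4 = -27/40*x_3**2 - 93/20*x_3 - 159/40 to the basis.

The other S-polynomials (S(f_1,f_2), S(f_2,f_3), S(f_1,g_4), S(f_2,g_4), S(f_3,g_4)) all reduce to 0 modulo the current basis, so we have a Gröbner basis.
Inter-reduce: drop elements whose leading term is divisible by another's, tail-reduce, and make monic.
Reduced Gröbner basis: {x_1 - 3/2*x_3 - 3/2, x_2 + 3/4*x_3 + 7/4, x_3**2 + 62/9*x_3 + 53/9}.

Buchberger on the second generating set:
h_1 = -5*x_1 - 6*x_2**2 - 16*x_2 - 12*x_3 - 22, LT = x_1.
h_2 = -14*x_1 - 24*x_2 + 3*x_3 - 21, LT = x_1.
h_3 = 39*x_1 + 66*x_2**2 + 24*x_3 - 42, LT = x_1.

S(h_1,h_2): lcm = x_1. S = 6/5*x_2**2 + 52/35*x_2 + 183/70*x_3 + 29/10.
  leading term x_2**2: no divisor's leading term divides it; move 6/5*x_2**2 to the remainder.
  leading term x_2: no divisor's leading term divides it; move 52/35*x_2 to the remainder.
  leading term x_3: no divisor's leading term divides it; move 183/70*x_3 to the remainder.
  leading term 1: no divisor's leading term divides it; move 29/10 to the remainder.
  remainder 6/5*x_2**2 + 52/35*x_2 + 183/70*x_3 + 29/10 ≠ 0; add k_4 = 6/5*x_2**2 + 52/35*x_2 + 183/70*x_3 + 29/10 to the basis.

S(h_1,h_3): lcm = x_1. S = -32/65*x_2**2 + 16/5*x_2 + 116/65*x_3 + 356/65.
  leading term x_2**2: subtract (-16/39)·k_4 from -32/65*x_2**2 + 16/5*x_2 + 116/65*x_3 + 356/65 → 80/21*x_2 + 20/7*x_3 + 20/3
  leading term x_2: no divisor's leading term divides it; move 80/21*x_2 to the remainder.
  leading term x_3: no divisor's leading term divides it; move 20/7*x_3 to the remainder.
  leading term 1: no divisor's leading term divides it; move 20/3 to the remainder.
  remainder 80/21*x_2 + 20/7*x_3 + 20/3 ≠ 0; add k_5 = 80/21*x_2 + 20/7*x_3 + 20/3 to the basis.

S(k_4,k_5): lcm = x_2**2. S = -3/4*x_2*x_3 - 43/84*x_2 + 61/28*x_3 + 29/12.
  leading term x_2*x_3: subtract (-63/320*x_3)·k_5 from -3/4*x_2*x_3 - 43/84*x_2 + 61/28*x_3 + 29/12 → -43/84*x_2 + 9/16*x_3**2 + 391/112*x_3 + 29/12
  leading term x_2: subtract (-43/320)·k_5 from -43/84*x_2 + 9/16*x_3**2 + 391/112*x_3 + 29/12 → 9/16*x_3**2 + 31/8*x_3 + 53/16
  leading term x_3**2: no divisor's leading term divides it; move 9/16*x_3**2 to the remainder.
  leading term x_3: no divisor's leading term divides it; move 31/8*x_3 to the remainder.
  leading term 1: no divisor's leading term divides it; move 53/16 to the remainder.
  remainder 9/16*x_3**2 + 31/8*x_3 + 53/16 ≠ 0; add k_6 = 9/16*x_3**2 + 31/8*x_3 + 53/16 to the basis.

The other S-polynomials (S(h_2,h_3), S(h_1,k_4), S(h_2,k_4), S(h_3,k_4), S(h_1,k_5), S(h_2,k_5), S(h_3,k_5), S(h_1,k_6), S(h_2,k_6), S(h_3,k_6), S(k_4,k_6), S(k_5,k_6)) all reduce to 0 modulo the current basis, so we have a Gröbner basis.
Inter-reduce: drop elements whose leading term is divisible by another's, tail-reduce, and make monic.
Reduced Gröbner basis: {x_1 - 3/2*x_3 - 3/2, x_2 + 3/4*x_3 + 7/4, x_3**2 + 62/9*x_3 + 53/9}.

These coincide, so the ideals are equal.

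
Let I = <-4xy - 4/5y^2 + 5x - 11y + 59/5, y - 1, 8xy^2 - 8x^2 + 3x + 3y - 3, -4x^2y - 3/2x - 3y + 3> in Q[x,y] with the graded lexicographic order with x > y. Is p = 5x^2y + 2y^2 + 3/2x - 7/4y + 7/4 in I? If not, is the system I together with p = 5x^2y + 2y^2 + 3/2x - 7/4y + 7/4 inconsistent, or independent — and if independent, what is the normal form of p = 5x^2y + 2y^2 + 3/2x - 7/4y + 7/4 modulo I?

First compute the reduced Gröbner basis of I by Buchberger's algorithm.
f_1 = -4xy - 4/5y^2 + 5x - 11y + 59/5, LT = xy.
f_2 = y - 1, LT = y.
f_3 = 8xy^2 - 8x^2 + 3x + 3y - 3, LT = xy^2.
f_4 = -4x^2y - 3/2x - 3y + 3, LT = x^2y.

S(f_1,f_2): lcm = xy. S = 1/5y^2 - 1/4x + 11/4y - 59/20.
  leading term y^2: subtract (1/5y)·f_2 from 1/5y^2 - 1/4x + 11/4y - 59/20 → -1/4x + 59/20y - 59/20
  leading term x: no divisor's leading term divides it; move -1/4x to the remainder.
  leading term y: subtract (59/20)·f_2 from 59/20y - 59/20 → 0
  remainder -1/4x ≠ 0; add h_5 = -1/4x to the basis.

The other S-polynomials (S(f_1,f_3), S(f_1,f_4), S(f_2,f_3), S(f_2,f_4), S(f_3,f_4), S(f_1,h_5), S(f_2,h_5), S(f_3,h_5), S(f_4,h_5)) all reduce to 0 modulo the current basis, so we have a Gröbner basis.
Inter-reduce: drop elements whose leading term is divisible by another's, tail-reduce, and make monic.
Reduced Gröbner basis: {x, y - 1}.
Label its elements g_1 = x, g_2 = y - 1.

Reduce p = 5x^2y + 2y^2 + 3/2x - 7/4y + 7/4 modulo G:
  leading term x^2y: subtract (5xy)·g_1 from 5x^2y + 2y^2 + 3/2x - 7/4y + 7/4 → 2y^2 + 3/2x - 7/4y + 7/4
  leading term y^2: subtract (2y)·g_2 from 2y^2 + 3/2x - 7/4y + 7/4 → 3/2x + 1/4y + 7/4
  leading term x: subtract (3/2)·g_1 from 3/2x + 1/4y + 7/4 → 1/4y + 7/4
  leading term y: subtract (1/4)·g_2 from 1/4y + 7/4 → 2
  leading term 1: no divisor's leading term divides it; move 2 to the remainder.
  normal form = 2.
The normal form is nonzero, so p ∉ I. Since p minus its normal form lies in I, I + (p) = I + (r) where r = 2; decide whether this ideal is the whole ring.
Here r = 2 is a nonzero constant, hence a unit: 1 ∈ I + (p), the Gröbner basis of I + (p) is {1}, and the enlarged system has no common solution — adjoining p is inconsistent.

Ideal membership is decidable via reduction modulo a Gröbner basis.

Adjoining 5x^2y + 2y^2 + 3/2x - 7/4y + 7/4 makes the ideal the whole ring: the system is inconsistent.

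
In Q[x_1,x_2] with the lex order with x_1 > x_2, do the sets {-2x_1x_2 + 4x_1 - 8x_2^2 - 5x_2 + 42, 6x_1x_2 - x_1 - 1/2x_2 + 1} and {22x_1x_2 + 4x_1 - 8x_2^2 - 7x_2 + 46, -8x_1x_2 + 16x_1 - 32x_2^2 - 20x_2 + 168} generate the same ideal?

No, the ideals differ.

Since reduced Gröbner bases are canonical representatives of ideals under a given ordering, it suffices to compute and compare them.
Buchberger on the first generating set:
f_1 = -2x_1x_2 + 4x_1 - 8x_2^2 - 5x_2 + 42, LT = x_1x_2.
f_2 = 6x_1x_2 - x_1 - 1/2x_2 + 1, LT = x_1x_2.

S(f_1,f_2): lcm = x_1x_2. S = -11/6x_1 + 4x_2^2 + 31/12x_2 - 127/6.
  leading term x_1: no divisor's leading term divides it; move -11/6x_1 to the remainder.
  leading term x_2^2: no divisor's leading term divides it; move 4x_2^2 to the remainder.
  leading term x_2: no divisor's leading term divides it; move 31/12x_2 to the remainder.
  leading term 1: no divisor's leading term divides it; move -127/6 to the remainder.
  remainder -11/6x_1 + 4x_2^2 + 31/12x_2 - 127/6 ≠ 0; add g_3 = -11/6x_1 + 4x_2^2 + 31/12x_2 - 127/6 to the basis.

S(f_1,g_3): lcm = x_1x_2. S = -2x_1 + 24/11x_2^3 + 119/22x_2^2 - 199/22x_2 - 21.
  leading term x_1: subtract (12/11)·g_3 from -2x_1 + 24/11x_2^3 + 119/22x_2^2 - 199/22x_2 - 21 → 24/11x_2^3 + 23/22x_2^2 - 261/22x_2 + 23/11
  leading term x_2^3: no divisor's leading term divides it; move 24/11x_2^3 to the remainder.
  leading term x_2^2: no divisor's leading term divides it; move 23/22x_2^2 to the remainder.
  leading term x_2: no divisor's leading term divides it; move -261/22x_2 to the remainder.
  leading term 1: no divisor's leading term divides it; move 23/11 to the remainder.
  remainder 24/11x_2^3 + 23/22x_2^2 - 261/22x_2 + 23/11 ≠ 0; add g_4 = 24/11x_2^3 + 23/22x_2^2 - 261/22x_2 + 23/11 to the basis.

The other S-polynomials (S(f_2,g_3), S(f_1,g_4), S(f_2,g_4), S(g_3,g_4)) all reduce to 0 modulo the current basis, so we have a Gröbner basis.
Inter-reduce: drop elements whose leading term is divisible by another's, tail-reduce, and make monic.
Reduced Gröbner basis: {x_1 - 24/11x_2^2 - 31/22x_2 + 127/11, x_2^3 + 23/48x_2^2 - 87/16x_2 + 23/24}.

Buchberger on the second generating set:
h_1 = 22x_1x_2 + 4x_1 - 8x_2^2 - 7x_2 + 46, LT = x_1x_2.
h_2 = -8x_1x_2 + 16x_1 - 32x_2^2 - 20x_2 + 168, LT = x_1x_2.

S(h_1,h_2): lcm = x_1x_2. S = 24/11x_1 - 48/11x_2^2 - 31/11x_2 + 254/11.
  leading term x_1: no divisor's leading term divides it; move 24/11x_1 to the remainder.
  leading term x_2^2: no divisor's leading term divides it; move -48/11x_2^2 to the remainder.
  leading term x_2: no divisor's leading term divides it; move -31/11x_2 to the remainder.
  leading term 1: no divisor's leading term divides it; move 254/11 to the remainder.
  remainder 24/11x_1 - 48/11x_2^2 - 31/11x_2 + 254/11 ≠ 0; add k_3 = 24/11x_1 - 48/11x_2^2 - 31/11x_2 + 254/11 to the basis.

S(h_1,k_3): lcm = x_1x_2. S = 2/11x_1 + 2x_2^3 + 245/264x_2^2 - 1439/132x_2 + 23/11.
  leading term x_1: subtract (1/12)·k_3 from 2/11x_1 + 2x_2^3 + 245/264x_2^2 - 1439/132x_2 + 23/11 → 2x_2^3 + 31/24x_2^2 - 32/3x_2 + 1/6
  leading term x_2^3: no divisor's leading term divides it; move 2x_2^3 to the remainder.
  leading term x_2^2: no divisor's leading term divides it; move 31/24x_2^2 to the remainder.
  leading term x_2: no divisor's leading term divides it; move -32/3x_2 to the remainder.
  leading term 1: no divisor's leading term divides it; move 1/6 to the remainder.
  remainder 2x_2^3 + 31/24x_2^2 - 32/3x_2 + 1/6 ≠ 0; add k_4 = 2x_2^3 + 31/24x_2^2 - 32/3x_2 + 1/6 to the basis.

The other S-polynomials (S(h_2,k_3), S(h_1,k_4), S(h_2,k_4), S(k_3,k_4)) all reduce to 0 modulo the current basis, so we have a Gröbner basis.
Inter-reduce: drop elements whose leading term is divisible by another's, tail-reduce, and make monic.
Reduced Gröbner basis: {x_1 - 2x_2^2 - 31/24x_2 + 127/12, x_2^3 + 31/48x_2^2 - 16/3x_2 + 1/12}.

These differ, so the ideals are not equal.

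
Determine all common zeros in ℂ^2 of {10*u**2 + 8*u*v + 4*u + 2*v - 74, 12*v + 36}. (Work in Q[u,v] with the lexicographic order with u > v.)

Compute a lex Gröbner basis by Buchberger's algorithm.
f_1 = 10*u**2 + 8*u*v + 4*u + 2*v - 74, LT = u**2.
f_2 = 12*v + 36, LT = v.

The S-polynomials (S(f_1,f_2)) all reduce to 0 modulo the current basis, so we have a Gröbner basis.
Inter-reduce: drop elements whose leading term is divisible by another's, tail-reduce, and make monic.
Reduced Gröbner basis: {u**2 - 2*u - 8, v + 3}.

The lex basis is triangular: the last element involves only v. Solving v + 3 = 0 gives v ∈ {-3}; substituting each value into the earlier elements determines the remaining variables.
  v = -3: the earlier basis element becomes u**2 - 2*u - 8 = 0, giving u = -2, 4 — points (-2, -3), (4, -3).

{(-2, -3), (4, -3)}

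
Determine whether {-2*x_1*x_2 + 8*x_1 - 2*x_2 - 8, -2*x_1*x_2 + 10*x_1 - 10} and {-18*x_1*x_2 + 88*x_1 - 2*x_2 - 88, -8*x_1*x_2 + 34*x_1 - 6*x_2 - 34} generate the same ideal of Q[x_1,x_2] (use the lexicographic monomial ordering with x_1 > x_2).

Equality of ideals is decidable: compute both reduced Gröbner bases (unique for the ordering) and check whether they agree.
Buchberger on the first generating set:
f_1 = -2*x_1*x_2 + 8*x_1 - 2*x_2 - 8, LT = x_1*x_2.
f_2 = -2*x_1*x_2 + 10*x_1 - 10, LT = x_1*x_2.

S(f_1,f_2): lcm = x_1*x_2. S = x_1 + x_2 - 1.
  leading term x_1: no divisor's leading term divides it; move x_1 to the remainder.
  leading term x_2: no divisor's leading term divides it; move x_2 to the remainder.
  leading term 1: no divisor's leading term divides it; move -1 to the remainder.
  remainder x_1 + x_2 - 1 ≠ 0; add g_3 = x_1 + x_2 - 1 to the basis.

S(f_1,g_3): lcm = x_1*x_2. S = -4*x_1 - x_2**2 + 2*x_2 + 4.
  leading term x_1: subtract (-4)·g_3 from -4*x_1 - x_2**2 + 2*x_2 + 4 → -x_2**2 + 6*x_2
  leading term x_2**2: no divisor's leading term divides it; move -x_2**2 to the remainder.
  leading term x_2: no divisor's leading term divides it; move 6*x_2 to the remainder.
  remainder -x_2**2 + 6*x_2 ≠ 0; add g_4 = -x_2**2 + 6*x_2 to the basis.

S(f_2,g_3): lcm = x_1*x_2. S = -5*x_1 - x_2**2 + x_2 + 5.
  leading term x_1: subtract (-5)·g_3 from -5*x_1 - x_2**2 + x_2 + 5 → -x_2**2 + 6*x_2
  leading term x_2**2: subtract (1)·g_4 from -x_2**2 + 6*x_2 → 0
  remainder 0.

S(f_1,g_4): lcm = x_1*x_2**2. S = 2*x_1*x_2 + x_2**2 + 4*x_2.
  leading term x_1*x_2: subtract (-1)·f_1 from 2*x_1*x_2 + x_2**2 + 4*x_2 → 8*x_1 + x_2**2 + 2*x_2 - 8
  leading term x_1: subtract (8)·g_3 from 8*x_1 + x_2**2 + 2*x_2 - 8 → x_2**2 - 6*x_2
  leading term x_2**2: subtract (-1)·g_4 from x_2**2 - 6*x_2 → 0
  remainder 0.

S(f_2,g_4): lcm = x_1*x_2**2. S = x_1*x_2 + 5*x_2.
  leading term x_1*x_2: subtract (-1/2)·f_1 from x_1*x_2 + 5*x_2 → 4*x_1 + 4*x_2 - 4
  leading term x_1: subtract (4)·g_3 from 4*x_1 + 4*x_2 - 4 → 0
  remainder 0.

S(g_3,g_4): leading monomials are coprime, so the S-polynomial reduces to 0 (Buchberger's first criterion).
Every S-polynomial of the final basis reduces to 0, so we have a Gröbner basis.
Inter-reduce: drop elements whose leading term is divisible by another's, tail-reduce, and make monic.
Reduced Gröbner basis: {x_1 + x_2 - 1, x_2**2 - 6*x_2}.

Buchberger on the second generating set:
h_1 = -18*x_1*x_2 + 88*x_1 - 2*x_2 - 88, LT = x_1*x_2.
h_2 = -8*x_1*x_2 + 34*x_1 - 6*x_2 - 34, LT = x_1*x_2.

S(h_1,h_2): lcm = x_1*x_2. S = -23/36*x_1 - 23/36*x_2 + 23/36.
  leading term x_1: no divisor's leading term divides it; move -23/36*x_1 to the remainder.
  leading term x_2: no divisor's leading term divides it; move -23/36*x_2 to the remainder.
  leading term 1: no divisor's leading term divides it; move 23/36 to the remainder.
  remainder -23/36*x_1 - 23/36*x_2 + 23/36 ≠ 0; add k_3 = -23/36*x_1 - 23/36*x_2 + 23/36 to the basis.

S(h_1,k_3): lcm = x_1*x_2. S = -44/9*x_1 - x_2**2 + 10/9*x_2 + 44/9.
  leading term x_1: subtract (176/23)·k_3 from -44/9*x_1 - x_2**2 + 10/9*x_2 + 44/9 → -x_2**2 + 6*x_2
  leading term x_2**2: no divisor's leading term divides it; move -x_2**2 to the remainder.
  leading term x_2: no divisor's leading term divides it; move 6*x_2 to the remainder.
  remainder -x_2**2 + 6*x_2 ≠ 0; add k_4 = -x_2**2 + 6*x_2 to the basis.

S(h_2,k_3): lcm = x_1*x_2. S = -17/4*x_1 - x_2**2 + 7/4*x_2 + 17/4.
  leading term x_1: subtract (153/23)·k_3 from -17/4*x_1 - x_2**2 + 7/4*x_2 + 17/4 → -x_2**2 + 6*x_2
  leading term x_2**2: subtract (1)·k_4 from -x_2**2 + 6*x_2 → 0
  remainder 0.

S(h_1,k_4): lcm = x_1*x_2**2. S = 10/9*x_1*x_2 + 1/9*x_2**2 + 44/9*x_2.
  leading term x_1*x_2: subtract (-5/81)·h_1 from 10/9*x_1*x_2 + 1/9*x_2**2 + 44/9*x_2 → 440/81*x_1 + 1/9*x_2**2 + 386/81*x_2 - 440/81
  leading term x_1: subtract (-1760/207)·k_3 from 440/81*x_1 + 1/9*x_2**2 + 386/81*x_2 - 440/81 → 1/9*x_2**2 - 2/3*x_2
  leading term x_2**2: subtract (-1/9)·k_4 from 1/9*x_2**2 - 2/3*x_2 → 0
  remainder 0.

S(h_2,k_4): lcm = x_1*x_2**2. S = 7/4*x_1*x_2 + 3/4*x_2**2 + 17/4*x_2.
  leading term x_1*x_2: subtract (-7/72)·h_1 from 7/4*x_1*x_2 + 3/4*x_2**2 + 17/4*x_2 → 77/9*x_1 + 3/4*x_2**2 + 73/18*x_2 - 77/9
  leading term x_1: subtract (-308/23)·k_3 from 77/9*x_1 + 3/4*x_2**2 + 73/18*x_2 - 77/9 → 3/4*x_2**2 - 9/2*x_2
  leading term x_2**2: subtract (-3/4)·k_4 from 3/4*x_2**2 - 9/2*x_2 → 0
  remainder 0.

S(k_3,k_4): leading monomials are coprime, so the S-polynomial reduces to 0 (Buchberger's first criterion).
Every S-polynomial of the final basis reduces to 0, so we have a Gröbner basis.
Inter-reduce: drop elements whose leading term is divisible by another's, tail-reduce, and make monic.
Reduced Gröbner basis: {x_1 + x_2 - 1, x_2**2 - 6*x_2}.

Same reduced basis, so the two generating sets span the same ideal.
The choice of monomial ordering does not affect the verdict — as long as both bases are computed under the same ordering, their equality decides ideal equality.

Yes, the ideals are equal.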